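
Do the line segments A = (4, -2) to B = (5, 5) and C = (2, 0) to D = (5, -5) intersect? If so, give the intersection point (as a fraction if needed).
No (intersection of containing lines falls outside at least one segment)

Parametrize and solve: t = -2/13, s = 8/13. At least one of these is outside [0, 1], so the segments do not intersect.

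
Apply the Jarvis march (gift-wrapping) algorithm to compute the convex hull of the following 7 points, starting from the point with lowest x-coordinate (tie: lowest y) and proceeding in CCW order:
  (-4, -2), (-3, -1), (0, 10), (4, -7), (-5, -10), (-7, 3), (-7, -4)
Hull (CCW) = [(-7, -4), (-5, -10), (4, -7), (0, 10), (-7, 3)]

Jarvis march: at each step, from the current hull vertex p, select the next vertex q as the point such that every other point lies strictly to the left of (or on) the directed line p → q. (Equivalently: for every other point r, the cross product (q − p) × (r − p) ≥ 0.)
Starting point (lowest x, tie lowest y): (-7, -4). Wrap until returning to start. Resulting hull: (-7, -4), (-5, -10), (4, -7), (0, 10), (-7, 3).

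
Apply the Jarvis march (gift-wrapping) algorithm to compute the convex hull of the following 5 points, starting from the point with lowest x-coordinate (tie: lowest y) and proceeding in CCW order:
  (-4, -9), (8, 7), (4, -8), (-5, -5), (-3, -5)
Hull (CCW) = [(-5, -5), (-4, -9), (4, -8), (8, 7)]

Jarvis march: at each step, from the current hull vertex p, select the next vertex q as the point such that every other point lies strictly to the left of (or on) the directed line p → q. (Equivalently: for every other point r, the cross product (q − p) × (r − p) ≥ 0.)
Starting point (lowest x, tie lowest y): (-5, -5). Wrap until returning to start. Resulting hull: (-5, -5), (-4, -9), (4, -8), (8, 7).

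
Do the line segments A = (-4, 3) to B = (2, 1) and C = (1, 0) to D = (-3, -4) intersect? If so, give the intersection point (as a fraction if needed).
No (intersection of containing lines falls outside at least one segment)

Parametrize and solve: t = 1, s = -1/4. At least one of these is outside [0, 1], so the segments do not intersect.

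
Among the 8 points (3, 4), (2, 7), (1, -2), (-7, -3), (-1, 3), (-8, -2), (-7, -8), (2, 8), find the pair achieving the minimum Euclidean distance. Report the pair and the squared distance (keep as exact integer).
Pair = ((2, 7), (2, 8)); squared distance = 1

Compute all C(8, 2) = 28 pairwise squared distances (x_i − x_j)² + (y_i − y_j)². The minimum is 1, attained by the pair ((2, 7), (2, 8)).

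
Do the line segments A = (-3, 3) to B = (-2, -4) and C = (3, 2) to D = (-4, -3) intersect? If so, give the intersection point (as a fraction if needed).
Yes; intersection at (-125/54, -97/54) (t = 37/54 on AB, s = 41/54 on CD)

Parametrize AB as A + t(B − A) = (-3 + 1 t, 3 + -7 t) and CD as C + s(D − C) = (3 + -7 s, 2 + -5 s). Solve the linear system for (t, s). Determinant = 54 ≠ 0, so a unique intersection of the containing lines exists. Solution: t = 37/54, s = 41/54 — both in [0, 1], so the segments cross. Intersection point: (-125/54, -97/54).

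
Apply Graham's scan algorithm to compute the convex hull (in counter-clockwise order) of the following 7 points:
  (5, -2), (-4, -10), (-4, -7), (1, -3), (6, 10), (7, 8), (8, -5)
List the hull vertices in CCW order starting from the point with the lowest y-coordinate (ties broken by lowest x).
Hull (CCW) = [(-4, -10), (8, -5), (7, 8), (6, 10), (-4, -7)]

Graham scan procedure:
  1. Find the pivot p₀ = point with lowest y (tie → lowest x): (-4, -10).
  2. Sort the remaining points by polar angle around p₀.
  3. Walk through sorted points, maintaining a stack; pop the top while the last three entries make a non-left turn (cross product ≤ 0).
  4. Final stack is the convex hull in CCW order: (-4, -10), (8, -5), (7, 8), (6, 10), (-4, -7).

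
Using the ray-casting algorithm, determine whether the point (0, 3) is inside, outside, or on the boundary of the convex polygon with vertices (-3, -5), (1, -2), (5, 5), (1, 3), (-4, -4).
The point (0, 3) lies strictly outside the polygon

Cast a horizontal ray to the right from the query point and count how many polygon edges it crosses (each edge strictly once or zero times, handled with the usual half-open convention). 
Parity of crossings → even ⇒ outside.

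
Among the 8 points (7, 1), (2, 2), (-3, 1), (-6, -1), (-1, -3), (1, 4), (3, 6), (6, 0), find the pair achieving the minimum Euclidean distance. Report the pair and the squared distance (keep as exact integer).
Pair = ((7, 1), (6, 0)); squared distance = 2

Compute all C(8, 2) = 28 pairwise squared distances (x_i − x_j)² + (y_i − y_j)². The minimum is 2, attained by the pair ((7, 1), (6, 0)).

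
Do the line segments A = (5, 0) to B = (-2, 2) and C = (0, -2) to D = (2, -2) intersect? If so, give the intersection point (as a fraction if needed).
No (intersection of containing lines falls outside at least one segment)

Parametrize and solve: t = -1, s = 6. At least one of these is outside [0, 1], so the segments do not intersect.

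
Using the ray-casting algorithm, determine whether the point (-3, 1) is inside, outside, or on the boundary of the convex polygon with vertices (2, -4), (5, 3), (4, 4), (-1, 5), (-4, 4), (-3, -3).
The point (-3, 1) lies strictly inside the polygon

Cast a horizontal ray to the right from the query point and count how many polygon edges it crosses (each edge strictly once or zero times, handled with the usual half-open convention). 
Parity of crossings → odd ⇒ inside.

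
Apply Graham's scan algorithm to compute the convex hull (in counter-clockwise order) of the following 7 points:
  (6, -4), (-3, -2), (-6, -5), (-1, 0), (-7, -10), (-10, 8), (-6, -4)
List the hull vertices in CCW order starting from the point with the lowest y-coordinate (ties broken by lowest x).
Hull (CCW) = [(-7, -10), (6, -4), (-10, 8)]

Graham scan procedure:
  1. Find the pivot p₀ = point with lowest y (tie → lowest x): (-7, -10).
  2. Sort the remaining points by polar angle around p₀.
  3. Walk through sorted points, maintaining a stack; pop the top while the last three entries make a non-left turn (cross product ≤ 0).
  4. Final stack is the convex hull in CCW order: (-7, -10), (6, -4), (-10, 8).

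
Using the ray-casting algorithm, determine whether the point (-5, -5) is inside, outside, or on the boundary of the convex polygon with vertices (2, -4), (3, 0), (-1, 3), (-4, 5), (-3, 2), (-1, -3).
The point (-5, -5) lies strictly outside the polygon

Cast a horizontal ray to the right from the query point and count how many polygon edges it crosses (each edge strictly once or zero times, handled with the usual half-open convention). 
Parity of crossings → even ⇒ outside.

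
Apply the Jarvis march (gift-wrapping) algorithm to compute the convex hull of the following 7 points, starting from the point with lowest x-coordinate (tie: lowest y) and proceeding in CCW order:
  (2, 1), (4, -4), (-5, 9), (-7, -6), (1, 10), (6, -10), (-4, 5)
Hull (CCW) = [(-7, -6), (6, -10), (1, 10), (-5, 9)]

Jarvis march: at each step, from the current hull vertex p, select the next vertex q as the point such that every other point lies strictly to the left of (or on) the directed line p → q. (Equivalently: for every other point r, the cross product (q − p) × (r − p) ≥ 0.)
Starting point (lowest x, tie lowest y): (-7, -6). Wrap until returning to start. Resulting hull: (-7, -6), (6, -10), (1, 10), (-5, 9).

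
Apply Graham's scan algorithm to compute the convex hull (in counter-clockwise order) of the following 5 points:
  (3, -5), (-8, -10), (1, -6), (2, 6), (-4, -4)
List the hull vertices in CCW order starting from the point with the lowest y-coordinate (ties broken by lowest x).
Hull (CCW) = [(-8, -10), (1, -6), (3, -5), (2, 6)]

Graham scan procedure:
  1. Find the pivot p₀ = point with lowest y (tie → lowest x): (-8, -10).
  2. Sort the remaining points by polar angle around p₀.
  3. Walk through sorted points, maintaining a stack; pop the top while the last three entries make a non-left turn (cross product ≤ 0).
  4. Final stack is the convex hull in CCW order: (-8, -10), (1, -6), (3, -5), (2, 6).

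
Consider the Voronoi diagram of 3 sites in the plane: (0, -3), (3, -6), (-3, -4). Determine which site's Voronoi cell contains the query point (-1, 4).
Nearest site = (0, -3)

The Voronoi cell of site s contains exactly those query points closer to s than to any other site. Compute squared distances from q = (-1, 4) to each site:
  (0 − -1)² + (-3 − 4)² = 50
  (-3 − -1)² + (-4 − 4)² = 68
  (3 − -1)² + (-6 − 4)² = 116
Minimum is attained by (0, -3), so q lies in its Voronoi cell.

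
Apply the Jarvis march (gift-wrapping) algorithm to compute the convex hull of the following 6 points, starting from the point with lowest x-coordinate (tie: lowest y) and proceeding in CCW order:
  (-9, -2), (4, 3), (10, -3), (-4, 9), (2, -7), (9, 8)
Hull (CCW) = [(-9, -2), (2, -7), (10, -3), (9, 8), (-4, 9)]

Jarvis march: at each step, from the current hull vertex p, select the next vertex q as the point such that every other point lies strictly to the left of (or on) the directed line p → q. (Equivalently: for every other point r, the cross product (q − p) × (r − p) ≥ 0.)
Starting point (lowest x, tie lowest y): (-9, -2). Wrap until returning to start. Resulting hull: (-9, -2), (2, -7), (10, -3), (9, 8), (-4, 9).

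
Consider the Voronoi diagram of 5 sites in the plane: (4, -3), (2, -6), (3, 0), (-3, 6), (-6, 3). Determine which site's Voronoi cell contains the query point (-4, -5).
Nearest site = (2, -6)

The Voronoi cell of site s contains exactly those query points closer to s than to any other site. Compute squared distances from q = (-4, -5) to each site:
  (2 − -4)² + (-6 − -5)² = 37
  (-6 − -4)² + (3 − -5)² = 68
  (4 − -4)² + (-3 − -5)² = 68
  (3 − -4)² + (0 − -5)² = 74
  (-3 − -4)² + (6 − -5)² = 122
Minimum is attained by (2, -6), so q lies in its Voronoi cell.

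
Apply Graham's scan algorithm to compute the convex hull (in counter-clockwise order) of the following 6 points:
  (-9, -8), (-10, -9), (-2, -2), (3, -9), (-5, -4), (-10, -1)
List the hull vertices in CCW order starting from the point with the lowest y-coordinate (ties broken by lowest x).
Hull (CCW) = [(-10, -9), (3, -9), (-2, -2), (-10, -1)]

Graham scan procedure:
  1. Find the pivot p₀ = point with lowest y (tie → lowest x): (-10, -9).
  2. Sort the remaining points by polar angle around p₀.
  3. Walk through sorted points, maintaining a stack; pop the top while the last three entries make a non-left turn (cross product ≤ 0).
  4. Final stack is the convex hull in CCW order: (-10, -9), (3, -9), (-2, -2), (-10, -1).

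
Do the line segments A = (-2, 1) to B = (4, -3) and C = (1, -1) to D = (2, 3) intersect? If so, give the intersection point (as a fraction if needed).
Yes; intersection at (1, -1) (t = 1/2 on AB, s = 0 on CD)

Parametrize AB as A + t(B − A) = (-2 + 6 t, 1 + -4 t) and CD as C + s(D − C) = (1 + 1 s, -1 + 4 s). Solve the linear system for (t, s). Determinant = -28 ≠ 0, so a unique intersection of the containing lines exists. Solution: t = 1/2, s = 0 — both in [0, 1], so the segments cross. Intersection point: (1, -1).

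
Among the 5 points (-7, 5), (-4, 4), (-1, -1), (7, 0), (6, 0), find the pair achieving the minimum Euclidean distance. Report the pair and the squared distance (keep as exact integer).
Pair = ((7, 0), (6, 0)); squared distance = 1

Compute all C(5, 2) = 10 pairwise squared distances (x_i − x_j)² + (y_i − y_j)². The minimum is 1, attained by the pair ((7, 0), (6, 0)).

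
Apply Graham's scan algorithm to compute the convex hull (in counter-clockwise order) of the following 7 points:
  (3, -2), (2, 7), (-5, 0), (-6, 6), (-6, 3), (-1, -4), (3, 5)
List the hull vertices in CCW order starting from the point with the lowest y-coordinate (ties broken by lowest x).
Hull (CCW) = [(-1, -4), (3, -2), (3, 5), (2, 7), (-6, 6), (-6, 3), (-5, 0)]

Graham scan procedure:
  1. Find the pivot p₀ = point with lowest y (tie → lowest x): (-1, -4).
  2. Sort the remaining points by polar angle around p₀.
  3. Walk through sorted points, maintaining a stack; pop the top while the last three entries make a non-left turn (cross product ≤ 0).
  4. Final stack is the convex hull in CCW order: (-1, -4), (3, -2), (3, 5), (2, 7), (-6, 6), (-6, 3), (-5, 0).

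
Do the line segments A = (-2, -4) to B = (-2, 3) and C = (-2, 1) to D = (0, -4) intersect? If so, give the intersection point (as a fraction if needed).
Yes; intersection at (-2, 1) (t = 5/7 on AB, s = 0 on CD)

Parametrize AB as A + t(B − A) = (-2 + 0 t, -4 + 7 t) and CD as C + s(D − C) = (-2 + 2 s, 1 + -5 s). Solve the linear system for (t, s). Determinant = 14 ≠ 0, so a unique intersection of the containing lines exists. Solution: t = 5/7, s = 0 — both in [0, 1], so the segments cross. Intersection point: (-2, 1).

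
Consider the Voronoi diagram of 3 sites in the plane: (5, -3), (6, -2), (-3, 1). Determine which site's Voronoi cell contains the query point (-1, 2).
Nearest site = (-3, 1)

The Voronoi cell of site s contains exactly those query points closer to s than to any other site. Compute squared distances from q = (-1, 2) to each site:
  (-3 − -1)² + (1 − 2)² = 5
  (5 − -1)² + (-3 − 2)² = 61
  (6 − -1)² + (-2 − 2)² = 65
Minimum is attained by (-3, 1), so q lies in its Voronoi cell.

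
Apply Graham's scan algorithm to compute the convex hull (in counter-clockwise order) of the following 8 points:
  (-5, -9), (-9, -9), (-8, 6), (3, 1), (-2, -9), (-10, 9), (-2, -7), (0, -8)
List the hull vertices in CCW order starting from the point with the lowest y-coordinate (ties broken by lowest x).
Hull (CCW) = [(-9, -9), (-2, -9), (0, -8), (3, 1), (-10, 9)]

Graham scan procedure:
  1. Find the pivot p₀ = point with lowest y (tie → lowest x): (-9, -9).
  2. Sort the remaining points by polar angle around p₀.
  3. Walk through sorted points, maintaining a stack; pop the top while the last three entries make a non-left turn (cross product ≤ 0).
  4. Final stack is the convex hull in CCW order: (-9, -9), (-2, -9), (0, -8), (3, 1), (-10, 9).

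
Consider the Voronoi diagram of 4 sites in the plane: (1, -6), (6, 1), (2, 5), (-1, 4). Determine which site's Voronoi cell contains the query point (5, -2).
Nearest site = (6, 1)

The Voronoi cell of site s contains exactly those query points closer to s than to any other site. Compute squared distances from q = (5, -2) to each site:
  (6 − 5)² + (1 − -2)² = 10
  (1 − 5)² + (-6 − -2)² = 32
  (2 − 5)² + (5 − -2)² = 58
  (-1 − 5)² + (4 − -2)² = 72
Minimum is attained by (6, 1), so q lies in its Voronoi cell.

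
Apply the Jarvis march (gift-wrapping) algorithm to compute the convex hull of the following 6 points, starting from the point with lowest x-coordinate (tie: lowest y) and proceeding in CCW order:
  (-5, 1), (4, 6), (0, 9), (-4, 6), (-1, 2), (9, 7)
Hull (CCW) = [(-5, 1), (-1, 2), (9, 7), (0, 9), (-4, 6)]

Jarvis march: at each step, from the current hull vertex p, select the next vertex q as the point such that every other point lies strictly to the left of (or on) the directed line p → q. (Equivalently: for every other point r, the cross product (q − p) × (r − p) ≥ 0.)
Starting point (lowest x, tie lowest y): (-5, 1). Wrap until returning to start. Resulting hull: (-5, 1), (-1, 2), (9, 7), (0, 9), (-4, 6).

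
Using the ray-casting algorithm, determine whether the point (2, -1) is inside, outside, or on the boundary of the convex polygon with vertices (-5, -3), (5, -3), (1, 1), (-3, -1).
The point (2, -1) lies strictly inside the polygon

Cast a horizontal ray to the right from the query point and count how many polygon edges it crosses (each edge strictly once or zero times, handled with the usual half-open convention). 
Parity of crossings → odd ⇒ inside.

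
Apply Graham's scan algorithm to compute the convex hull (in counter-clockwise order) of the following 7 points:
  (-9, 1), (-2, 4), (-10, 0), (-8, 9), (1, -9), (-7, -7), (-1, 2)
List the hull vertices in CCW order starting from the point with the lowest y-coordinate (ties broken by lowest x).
Hull (CCW) = [(1, -9), (-1, 2), (-2, 4), (-8, 9), (-10, 0), (-7, -7)]

Graham scan procedure:
  1. Find the pivot p₀ = point with lowest y (tie → lowest x): (1, -9).
  2. Sort the remaining points by polar angle around p₀.
  3. Walk through sorted points, maintaining a stack; pop the top while the last three entries make a non-left turn (cross product ≤ 0).
  4. Final stack is the convex hull in CCW order: (1, -9), (-1, 2), (-2, 4), (-8, 9), (-10, 0), (-7, -7).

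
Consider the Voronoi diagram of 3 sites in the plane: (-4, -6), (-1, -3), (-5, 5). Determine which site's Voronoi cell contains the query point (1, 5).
Nearest site = (-5, 5)

The Voronoi cell of site s contains exactly those query points closer to s than to any other site. Compute squared distances from q = (1, 5) to each site:
  (-5 − 1)² + (5 − 5)² = 36
  (-1 − 1)² + (-3 − 5)² = 68
  (-4 − 1)² + (-6 − 5)² = 146
Minimum is attained by (-5, 5), so q lies in its Voronoi cell.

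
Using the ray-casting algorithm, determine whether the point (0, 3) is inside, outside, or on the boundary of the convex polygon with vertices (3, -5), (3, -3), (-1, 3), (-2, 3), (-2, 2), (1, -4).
The point (0, 3) lies strictly outside the polygon

Cast a horizontal ray to the right from the query point and count how many polygon edges it crosses (each edge strictly once or zero times, handled with the usual half-open convention). 
Parity of crossings → even ⇒ outside.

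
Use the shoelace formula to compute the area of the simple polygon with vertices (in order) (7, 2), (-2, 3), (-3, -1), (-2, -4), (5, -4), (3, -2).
Area = 48

Shoelace formula: Area = (1/2) |Σ_i (x_i · y_{i+1} − x_{i+1} · y_i)| (indices mod n). Compute each cross term:
  (7)(3) − (-2)(2) = 25
  (-2)(-1) − (-3)(3) = 11
  (-3)(-4) − (-2)(-1) = 10
  (-2)(-4) − (5)(-4) = 28
  (5)(-2) − (3)(-4) = 2
  (3)(2) − (7)(-2) = 20
Sum = 96, so (signed) Area = 96/2 = 48, |Area| = 48.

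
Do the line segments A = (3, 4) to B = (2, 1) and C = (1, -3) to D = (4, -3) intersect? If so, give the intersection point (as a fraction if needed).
No (intersection of containing lines falls outside at least one segment)

Parametrize and solve: t = 7/3, s = -1/9. At least one of these is outside [0, 1], so the segments do not intersect.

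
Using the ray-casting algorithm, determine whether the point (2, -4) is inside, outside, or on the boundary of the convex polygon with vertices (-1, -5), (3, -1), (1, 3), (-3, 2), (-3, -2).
The point (2, -4) lies strictly outside the polygon

Cast a horizontal ray to the right from the query point and count how many polygon edges it crosses (each edge strictly once or zero times, handled with the usual half-open convention). 
Parity of crossings → even ⇒ outside.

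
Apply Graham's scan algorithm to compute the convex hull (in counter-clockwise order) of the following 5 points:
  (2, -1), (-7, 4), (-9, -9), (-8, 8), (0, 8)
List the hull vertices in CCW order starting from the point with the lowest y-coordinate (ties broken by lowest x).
Hull (CCW) = [(-9, -9), (2, -1), (0, 8), (-8, 8)]

Graham scan procedure:
  1. Find the pivot p₀ = point with lowest y (tie → lowest x): (-9, -9).
  2. Sort the remaining points by polar angle around p₀.
  3. Walk through sorted points, maintaining a stack; pop the top while the last three entries make a non-left turn (cross product ≤ 0).
  4. Final stack is the convex hull in CCW order: (-9, -9), (2, -1), (0, 8), (-8, 8).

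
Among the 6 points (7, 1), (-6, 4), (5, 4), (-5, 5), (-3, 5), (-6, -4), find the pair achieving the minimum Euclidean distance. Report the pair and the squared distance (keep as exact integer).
Pair = ((-6, 4), (-5, 5)); squared distance = 2

Compute all C(6, 2) = 15 pairwise squared distances (x_i − x_j)² + (y_i − y_j)². The minimum is 2, attained by the pair ((-6, 4), (-5, 5)).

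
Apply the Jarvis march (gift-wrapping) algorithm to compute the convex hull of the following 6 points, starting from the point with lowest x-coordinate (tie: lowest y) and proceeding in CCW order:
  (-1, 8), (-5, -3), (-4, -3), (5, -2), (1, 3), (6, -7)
Hull (CCW) = [(-5, -3), (6, -7), (5, -2), (-1, 8)]

Jarvis march: at each step, from the current hull vertex p, select the next vertex q as the point such that every other point lies strictly to the left of (or on) the directed line p → q. (Equivalently: for every other point r, the cross product (q − p) × (r − p) ≥ 0.)
Starting point (lowest x, tie lowest y): (-5, -3). Wrap until returning to start. Resulting hull: (-5, -3), (6, -7), (5, -2), (-1, 8).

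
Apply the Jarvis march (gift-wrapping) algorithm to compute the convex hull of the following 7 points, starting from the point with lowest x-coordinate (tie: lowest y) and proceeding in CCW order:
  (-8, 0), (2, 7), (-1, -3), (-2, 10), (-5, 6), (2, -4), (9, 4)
Hull (CCW) = [(-8, 0), (-1, -3), (2, -4), (9, 4), (-2, 10), (-5, 6)]

Jarvis march: at each step, from the current hull vertex p, select the next vertex q as the point such that every other point lies strictly to the left of (or on) the directed line p → q. (Equivalently: for every other point r, the cross product (q − p) × (r − p) ≥ 0.)
Starting point (lowest x, tie lowest y): (-8, 0). Wrap until returning to start. Resulting hull: (-8, 0), (-1, -3), (2, -4), (9, 4), (-2, 10), (-5, 6).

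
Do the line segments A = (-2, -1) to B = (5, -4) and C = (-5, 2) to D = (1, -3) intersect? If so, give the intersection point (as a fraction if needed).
Yes; intersection at (-13/17, -26/17) (t = 3/17 on AB, s = 12/17 on CD)

Parametrize AB as A + t(B − A) = (-2 + 7 t, -1 + -3 t) and CD as C + s(D − C) = (-5 + 6 s, 2 + -5 s). Solve the linear system for (t, s). Determinant = 17 ≠ 0, so a unique intersection of the containing lines exists. Solution: t = 3/17, s = 12/17 — both in [0, 1], so the segments cross. Intersection point: (-13/17, -26/17).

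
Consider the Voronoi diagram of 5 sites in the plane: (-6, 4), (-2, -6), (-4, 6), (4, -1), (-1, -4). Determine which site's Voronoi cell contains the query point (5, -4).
Nearest site = (4, -1)

The Voronoi cell of site s contains exactly those query points closer to s than to any other site. Compute squared distances from q = (5, -4) to each site:
  (4 − 5)² + (-1 − -4)² = 10
  (-1 − 5)² + (-4 − -4)² = 36
  (-2 − 5)² + (-6 − -4)² = 53
  (-4 − 5)² + (6 − -4)² = 181
  (-6 − 5)² + (4 − -4)² = 185
Minimum is attained by (4, -1), so q lies in its Voronoi cell.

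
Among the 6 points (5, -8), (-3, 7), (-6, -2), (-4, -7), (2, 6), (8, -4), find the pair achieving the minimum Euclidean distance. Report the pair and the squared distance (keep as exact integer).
Pair = ((5, -8), (8, -4)); squared distance = 25

Compute all C(6, 2) = 15 pairwise squared distances (x_i − x_j)² + (y_i − y_j)². The minimum is 25, attained by the pair ((5, -8), (8, -4)).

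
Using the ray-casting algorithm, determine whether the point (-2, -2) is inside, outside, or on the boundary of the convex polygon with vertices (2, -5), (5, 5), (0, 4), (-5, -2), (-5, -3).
The point (-2, -2) lies strictly inside the polygon

Cast a horizontal ray to the right from the query point and count how many polygon edges it crosses (each edge strictly once or zero times, handled with the usual half-open convention). 
Parity of crossings → odd ⇒ inside.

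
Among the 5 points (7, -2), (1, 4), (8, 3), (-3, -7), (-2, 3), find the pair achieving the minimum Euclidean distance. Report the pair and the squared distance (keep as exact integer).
Pair = ((1, 4), (-2, 3)); squared distance = 10

Compute all C(5, 2) = 10 pairwise squared distances (x_i − x_j)² + (y_i − y_j)². The minimum is 10, attained by the pair ((1, 4), (-2, 3)).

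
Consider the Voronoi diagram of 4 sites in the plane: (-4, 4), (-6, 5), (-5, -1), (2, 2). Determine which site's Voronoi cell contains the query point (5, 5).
Nearest site = (2, 2)

The Voronoi cell of site s contains exactly those query points closer to s than to any other site. Compute squared distances from q = (5, 5) to each site:
  (2 − 5)² + (2 − 5)² = 18
  (-4 − 5)² + (4 − 5)² = 82
  (-6 − 5)² + (5 − 5)² = 121
  (-5 − 5)² + (-1 − 5)² = 136
Minimum is attained by (2, 2), so q lies in its Voronoi cell.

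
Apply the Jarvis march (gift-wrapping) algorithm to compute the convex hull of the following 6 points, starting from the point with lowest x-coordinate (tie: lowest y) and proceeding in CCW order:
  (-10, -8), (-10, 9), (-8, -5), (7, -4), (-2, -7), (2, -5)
Hull (CCW) = [(-10, -8), (-2, -7), (7, -4), (-10, 9)]

Jarvis march: at each step, from the current hull vertex p, select the next vertex q as the point such that every other point lies strictly to the left of (or on) the directed line p → q. (Equivalently: for every other point r, the cross product (q − p) × (r − p) ≥ 0.)
Starting point (lowest x, tie lowest y): (-10, -8). Wrap until returning to start. Resulting hull: (-10, -8), (-2, -7), (7, -4), (-10, 9).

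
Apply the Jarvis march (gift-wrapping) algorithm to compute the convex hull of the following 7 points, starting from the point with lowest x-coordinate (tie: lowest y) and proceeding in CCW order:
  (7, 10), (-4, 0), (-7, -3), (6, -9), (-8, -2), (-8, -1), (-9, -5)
Hull (CCW) = [(-9, -5), (6, -9), (7, 10), (-8, -1)]

Jarvis march: at each step, from the current hull vertex p, select the next vertex q as the point such that every other point lies strictly to the left of (or on) the directed line p → q. (Equivalently: for every other point r, the cross product (q − p) × (r − p) ≥ 0.)
Starting point (lowest x, tie lowest y): (-9, -5). Wrap until returning to start. Resulting hull: (-9, -5), (6, -9), (7, 10), (-8, -1).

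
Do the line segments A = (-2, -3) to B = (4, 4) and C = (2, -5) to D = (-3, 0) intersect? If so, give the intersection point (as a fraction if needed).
Yes; intersection at (-14/13, -25/13) (t = 2/13 on AB, s = 8/13 on CD)

Parametrize AB as A + t(B − A) = (-2 + 6 t, -3 + 7 t) and CD as C + s(D − C) = (2 + -5 s, -5 + 5 s). Solve the linear system for (t, s). Determinant = -65 ≠ 0, so a unique intersection of the containing lines exists. Solution: t = 2/13, s = 8/13 — both in [0, 1], so the segments cross. Intersection point: (-14/13, -25/13).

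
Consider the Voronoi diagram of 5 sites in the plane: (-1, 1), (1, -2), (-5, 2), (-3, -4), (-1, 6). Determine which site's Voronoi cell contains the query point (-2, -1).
Nearest site = (-1, 1)

The Voronoi cell of site s contains exactly those query points closer to s than to any other site. Compute squared distances from q = (-2, -1) to each site:
  (-1 − -2)² + (1 − -1)² = 5
  (-3 − -2)² + (-4 − -1)² = 10
  (1 − -2)² + (-2 − -1)² = 10
  (-5 − -2)² + (2 − -1)² = 18
  (-1 − -2)² + (6 − -1)² = 50
Minimum is attained by (-1, 1), so q lies in its Voronoi cell.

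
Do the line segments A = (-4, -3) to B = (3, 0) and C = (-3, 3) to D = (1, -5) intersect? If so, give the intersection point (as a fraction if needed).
Yes; intersection at (-12/17, -27/17) (t = 8/17 on AB, s = 39/68 on CD)

Parametrize AB as A + t(B − A) = (-4 + 7 t, -3 + 3 t) and CD as C + s(D − C) = (-3 + 4 s, 3 + -8 s). Solve the linear system for (t, s). Determinant = 68 ≠ 0, so a unique intersection of the containing lines exists. Solution: t = 8/17, s = 39/68 — both in [0, 1], so the segments cross. Intersection point: (-12/17, -27/17).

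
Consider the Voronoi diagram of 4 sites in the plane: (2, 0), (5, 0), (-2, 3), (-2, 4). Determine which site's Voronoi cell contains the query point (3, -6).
Nearest site = (2, 0)

The Voronoi cell of site s contains exactly those query points closer to s than to any other site. Compute squared distances from q = (3, -6) to each site:
  (2 − 3)² + (0 − -6)² = 37
  (5 − 3)² + (0 − -6)² = 40
  (-2 − 3)² + (3 − -6)² = 106
  (-2 − 3)² + (4 − -6)² = 125
Minimum is attained by (2, 0), so q lies in its Voronoi cell.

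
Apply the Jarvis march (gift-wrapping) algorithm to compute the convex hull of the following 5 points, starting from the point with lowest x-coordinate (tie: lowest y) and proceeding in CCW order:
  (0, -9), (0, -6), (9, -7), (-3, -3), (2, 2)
Hull (CCW) = [(-3, -3), (0, -9), (9, -7), (2, 2)]

Jarvis march: at each step, from the current hull vertex p, select the next vertex q as the point such that every other point lies strictly to the left of (or on) the directed line p → q. (Equivalently: for every other point r, the cross product (q − p) × (r − p) ≥ 0.)
Starting point (lowest x, tie lowest y): (-3, -3). Wrap until returning to start. Resulting hull: (-3, -3), (0, -9), (9, -7), (2, 2).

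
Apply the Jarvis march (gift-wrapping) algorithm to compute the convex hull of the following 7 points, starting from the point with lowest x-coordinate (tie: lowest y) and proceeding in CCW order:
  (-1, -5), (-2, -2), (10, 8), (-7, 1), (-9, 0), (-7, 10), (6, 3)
Hull (CCW) = [(-9, 0), (-1, -5), (6, 3), (10, 8), (-7, 10)]

Jarvis march: at each step, from the current hull vertex p, select the next vertex q as the point such that every other point lies strictly to the left of (or on) the directed line p → q. (Equivalently: for every other point r, the cross product (q − p) × (r − p) ≥ 0.)
Starting point (lowest x, tie lowest y): (-9, 0). Wrap until returning to start. Resulting hull: (-9, 0), (-1, -5), (6, 3), (10, 8), (-7, 10).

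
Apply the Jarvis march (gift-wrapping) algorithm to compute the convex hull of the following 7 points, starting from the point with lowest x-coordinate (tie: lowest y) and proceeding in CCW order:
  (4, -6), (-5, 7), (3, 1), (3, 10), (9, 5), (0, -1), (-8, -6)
Hull (CCW) = [(-8, -6), (4, -6), (9, 5), (3, 10), (-5, 7)]

Jarvis march: at each step, from the current hull vertex p, select the next vertex q as the point such that every other point lies strictly to the left of (or on) the directed line p → q. (Equivalently: for every other point r, the cross product (q − p) × (r − p) ≥ 0.)
Starting point (lowest x, tie lowest y): (-8, -6). Wrap until returning to start. Resulting hull: (-8, -6), (4, -6), (9, 5), (3, 10), (-5, 7).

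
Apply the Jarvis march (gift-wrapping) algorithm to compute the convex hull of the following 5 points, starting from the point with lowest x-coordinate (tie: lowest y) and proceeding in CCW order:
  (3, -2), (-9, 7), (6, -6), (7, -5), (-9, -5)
Hull (CCW) = [(-9, -5), (6, -6), (7, -5), (-9, 7)]

Jarvis march: at each step, from the current hull vertex p, select the next vertex q as the point such that every other point lies strictly to the left of (or on) the directed line p → q. (Equivalently: for every other point r, the cross product (q − p) × (r − p) ≥ 0.)
Starting point (lowest x, tie lowest y): (-9, -5). Wrap until returning to start. Resulting hull: (-9, -5), (6, -6), (7, -5), (-9, 7).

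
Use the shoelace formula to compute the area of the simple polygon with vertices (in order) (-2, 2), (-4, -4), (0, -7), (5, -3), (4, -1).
Area = 46

Shoelace formula: Area = (1/2) |Σ_i (x_i · y_{i+1} − x_{i+1} · y_i)| (indices mod n). Compute each cross term:
  (-2)(-4) − (-4)(2) = 16
  (-4)(-7) − (0)(-4) = 28
  (0)(-3) − (5)(-7) = 35
  (5)(-1) − (4)(-3) = 7
  (4)(2) − (-2)(-1) = 6
Sum = 92, so (signed) Area = 92/2 = 46, |Area| = 46.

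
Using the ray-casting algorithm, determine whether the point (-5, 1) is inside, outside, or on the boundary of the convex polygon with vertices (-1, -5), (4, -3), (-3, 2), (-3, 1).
The point (-5, 1) lies strictly outside the polygon

Cast a horizontal ray to the right from the query point and count how many polygon edges it crosses (each edge strictly once or zero times, handled with the usual half-open convention). 
Parity of crossings → even ⇒ outside.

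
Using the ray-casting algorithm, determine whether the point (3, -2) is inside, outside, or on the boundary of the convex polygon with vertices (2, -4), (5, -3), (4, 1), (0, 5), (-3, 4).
The point (3, -2) lies strictly inside the polygon

Cast a horizontal ray to the right from the query point and count how many polygon edges it crosses (each edge strictly once or zero times, handled with the usual half-open convention). 
Parity of crossings → odd ⇒ inside.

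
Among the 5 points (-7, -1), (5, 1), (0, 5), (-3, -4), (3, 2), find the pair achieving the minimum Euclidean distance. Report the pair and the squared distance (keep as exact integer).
Pair = ((5, 1), (3, 2)); squared distance = 5

Compute all C(5, 2) = 10 pairwise squared distances (x_i − x_j)² + (y_i − y_j)². The minimum is 5, attained by the pair ((5, 1), (3, 2)).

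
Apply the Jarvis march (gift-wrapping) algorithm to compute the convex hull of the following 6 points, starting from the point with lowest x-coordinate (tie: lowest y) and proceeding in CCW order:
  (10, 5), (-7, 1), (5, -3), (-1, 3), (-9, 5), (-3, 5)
Hull (CCW) = [(-9, 5), (-7, 1), (5, -3), (10, 5)]

Jarvis march: at each step, from the current hull vertex p, select the next vertex q as the point such that every other point lies strictly to the left of (or on) the directed line p → q. (Equivalently: for every other point r, the cross product (q − p) × (r − p) ≥ 0.)
Starting point (lowest x, tie lowest y): (-9, 5). Wrap until returning to start. Resulting hull: (-9, 5), (-7, 1), (5, -3), (10, 5).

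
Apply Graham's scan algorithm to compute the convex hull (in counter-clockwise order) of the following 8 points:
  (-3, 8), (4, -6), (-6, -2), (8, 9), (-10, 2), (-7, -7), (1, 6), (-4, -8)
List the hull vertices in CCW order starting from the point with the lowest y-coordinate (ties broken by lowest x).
Hull (CCW) = [(-4, -8), (4, -6), (8, 9), (-3, 8), (-10, 2), (-7, -7)]

Graham scan procedure:
  1. Find the pivot p₀ = point with lowest y (tie → lowest x): (-4, -8).
  2. Sort the remaining points by polar angle around p₀.
  3. Walk through sorted points, maintaining a stack; pop the top while the last three entries make a non-left turn (cross product ≤ 0).
  4. Final stack is the convex hull in CCW order: (-4, -8), (4, -6), (8, 9), (-3, 8), (-10, 2), (-7, -7).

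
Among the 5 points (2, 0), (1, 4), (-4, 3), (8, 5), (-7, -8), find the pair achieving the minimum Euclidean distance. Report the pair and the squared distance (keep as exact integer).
Pair = ((2, 0), (1, 4)); squared distance = 17

Compute all C(5, 2) = 10 pairwise squared distances (x_i − x_j)² + (y_i − y_j)². The minimum is 17, attained by the pair ((2, 0), (1, 4)).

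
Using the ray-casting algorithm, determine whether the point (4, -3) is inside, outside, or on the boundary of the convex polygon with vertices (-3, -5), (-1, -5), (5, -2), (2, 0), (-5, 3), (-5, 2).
The point (4, -3) lies strictly outside the polygon

Cast a horizontal ray to the right from the query point and count how many polygon edges it crosses (each edge strictly once or zero times, handled with the usual half-open convention). 
Parity of crossings → even ⇒ outside.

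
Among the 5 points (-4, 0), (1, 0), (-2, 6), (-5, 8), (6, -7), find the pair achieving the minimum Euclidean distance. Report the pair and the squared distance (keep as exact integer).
Pair = ((-2, 6), (-5, 8)); squared distance = 13

Compute all C(5, 2) = 10 pairwise squared distances (x_i − x_j)² + (y_i − y_j)². The minimum is 13, attained by the pair ((-2, 6), (-5, 8)).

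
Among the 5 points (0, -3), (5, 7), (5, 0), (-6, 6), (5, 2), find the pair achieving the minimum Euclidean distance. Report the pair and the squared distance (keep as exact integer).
Pair = ((5, 0), (5, 2)); squared distance = 4

Compute all C(5, 2) = 10 pairwise squared distances (x_i − x_j)² + (y_i − y_j)². The minimum is 4, attained by the pair ((5, 0), (5, 2)).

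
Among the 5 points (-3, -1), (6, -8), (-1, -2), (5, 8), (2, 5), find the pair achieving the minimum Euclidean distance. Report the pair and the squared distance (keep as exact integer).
Pair = ((-3, -1), (-1, -2)); squared distance = 5

Compute all C(5, 2) = 10 pairwise squared distances (x_i − x_j)² + (y_i − y_j)². The minimum is 5, attained by the pair ((-3, -1), (-1, -2)).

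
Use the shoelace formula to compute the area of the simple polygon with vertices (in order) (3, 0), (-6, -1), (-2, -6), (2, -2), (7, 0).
Area = 61/2

Shoelace formula: Area = (1/2) |Σ_i (x_i · y_{i+1} − x_{i+1} · y_i)| (indices mod n). Compute each cross term:
  (3)(-1) − (-6)(0) = -3
  (-6)(-6) − (-2)(-1) = 34
  (-2)(-2) − (2)(-6) = 16
  (2)(0) − (7)(-2) = 14
  (7)(0) − (3)(0) = 0
Sum = 61, so (signed) Area = 61/2 = 61/2, |Area| = 61/2.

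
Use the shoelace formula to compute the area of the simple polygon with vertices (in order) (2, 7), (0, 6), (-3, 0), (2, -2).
Area = 27

Shoelace formula: Area = (1/2) |Σ_i (x_i · y_{i+1} − x_{i+1} · y_i)| (indices mod n). Compute each cross term:
  (2)(6) − (0)(7) = 12
  (0)(0) − (-3)(6) = 18
  (-3)(-2) − (2)(0) = 6
  (2)(7) − (2)(-2) = 18
Sum = 54, so (signed) Area = 54/2 = 27, |Area| = 27.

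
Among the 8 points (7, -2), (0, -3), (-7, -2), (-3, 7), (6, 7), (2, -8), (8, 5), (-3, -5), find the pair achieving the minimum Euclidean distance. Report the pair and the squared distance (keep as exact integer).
Pair = ((6, 7), (8, 5)); squared distance = 8

Compute all C(8, 2) = 28 pairwise squared distances (x_i − x_j)² + (y_i − y_j)². The minimum is 8, attained by the pair ((6, 7), (8, 5)).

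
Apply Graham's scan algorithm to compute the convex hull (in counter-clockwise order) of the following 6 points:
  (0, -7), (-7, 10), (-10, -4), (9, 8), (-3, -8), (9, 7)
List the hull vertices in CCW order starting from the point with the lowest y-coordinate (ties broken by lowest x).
Hull (CCW) = [(-3, -8), (0, -7), (9, 7), (9, 8), (-7, 10), (-10, -4)]

Graham scan procedure:
  1. Find the pivot p₀ = point with lowest y (tie → lowest x): (-3, -8).
  2. Sort the remaining points by polar angle around p₀.
  3. Walk through sorted points, maintaining a stack; pop the top while the last three entries make a non-left turn (cross product ≤ 0).
  4. Final stack is the convex hull in CCW order: (-3, -8), (0, -7), (9, 7), (9, 8), (-7, 10), (-10, -4).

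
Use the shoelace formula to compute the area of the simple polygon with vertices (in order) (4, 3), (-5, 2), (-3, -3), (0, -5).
Area = 79/2

Shoelace formula: Area = (1/2) |Σ_i (x_i · y_{i+1} − x_{i+1} · y_i)| (indices mod n). Compute each cross term:
  (4)(2) − (-5)(3) = 23
  (-5)(-3) − (-3)(2) = 21
  (-3)(-5) − (0)(-3) = 15
  (0)(3) − (4)(-5) = 20
Sum = 79, so (signed) Area = 79/2 = 79/2, |Area| = 79/2.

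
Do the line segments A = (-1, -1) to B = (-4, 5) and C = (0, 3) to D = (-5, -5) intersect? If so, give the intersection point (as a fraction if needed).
Yes; intersection at (-5/3, 1/3) (t = 2/9 on AB, s = 1/3 on CD)

Parametrize AB as A + t(B − A) = (-1 + -3 t, -1 + 6 t) and CD as C + s(D − C) = (0 + -5 s, 3 + -8 s). Solve the linear system for (t, s). Determinant = -54 ≠ 0, so a unique intersection of the containing lines exists. Solution: t = 2/9, s = 1/3 — both in [0, 1], so the segments cross. Intersection point: (-5/3, 1/3).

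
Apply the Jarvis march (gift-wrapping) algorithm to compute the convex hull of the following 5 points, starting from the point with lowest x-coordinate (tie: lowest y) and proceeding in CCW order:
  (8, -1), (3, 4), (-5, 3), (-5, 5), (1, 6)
Hull (CCW) = [(-5, 3), (8, -1), (1, 6), (-5, 5)]

Jarvis march: at each step, from the current hull vertex p, select the next vertex q as the point such that every other point lies strictly to the left of (or on) the directed line p → q. (Equivalently: for every other point r, the cross product (q − p) × (r − p) ≥ 0.)
Starting point (lowest x, tie lowest y): (-5, 3). Wrap until returning to start. Resulting hull: (-5, 3), (8, -1), (1, 6), (-5, 5).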